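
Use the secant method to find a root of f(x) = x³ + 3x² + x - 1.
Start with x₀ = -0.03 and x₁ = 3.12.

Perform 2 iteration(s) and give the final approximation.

f(x) = x³ + 3x² + x - 1
x₀ = -0.03, x₁ = 3.12

Secant formula: x_{n+1} = x_n - f(x_n)(x_n - x_{n-1})/(f(x_n) - f(x_{n-1}))

Iteration 1:
  f(-0.030000) = -1.027327
  f(3.120000) = 61.694528
  x_2 = 3.120000 - 61.694528×(3.120000 - (-0.030000))/(61.694528 - (-1.027327))
       = 0.021594
Iteration 2:
  f(3.120000) = 61.694528
  f(0.021594) = -0.976997
  x_3 = 0.021594 - (-0.976997)×(0.021594 - 3.120000)/(-0.976997 - 61.694528)
       = 0.069896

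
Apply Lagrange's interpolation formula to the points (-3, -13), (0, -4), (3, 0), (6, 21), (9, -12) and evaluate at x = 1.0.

Lagrange interpolation formula:
P(x) = Σ yᵢ × Lᵢ(x)
where Lᵢ(x) = Π_{j≠i} (x - xⱼ)/(xᵢ - xⱼ)

L_0(1.0) = (1.0 - 0)/(-3 - 0) × (1.0 - 3)/(-3 - 3) × (1.0 - 6)/(-3 - 6) × (1.0 - 9)/(-3 - 9) = -0.041152
L_1(1.0) = (1.0 - (-3))/(0 - (-3)) × (1.0 - 3)/(0 - 3) × (1.0 - 6)/(0 - 6) × (1.0 - 9)/(0 - 9) = 0.658436
L_2(1.0) = (1.0 - (-3))/(3 - (-3)) × (1.0 - 0)/(3 - 0) × (1.0 - 6)/(3 - 6) × (1.0 - 9)/(3 - 9) = 0.493827
L_3(1.0) = (1.0 - (-3))/(6 - (-3)) × (1.0 - 0)/(6 - 0) × (1.0 - 3)/(6 - 3) × (1.0 - 9)/(6 - 9) = -0.131687
L_4(1.0) = (1.0 - (-3))/(9 - (-3)) × (1.0 - 0)/(9 - 0) × (1.0 - 3)/(9 - 3) × (1.0 - 6)/(9 - 6) = 0.020576

P(1.0) = (-13)×L_0(1.0) + (-4)×L_1(1.0) + 0×L_2(1.0) + 21×L_3(1.0) + (-12)×L_4(1.0)
P(1.0) = -5.111111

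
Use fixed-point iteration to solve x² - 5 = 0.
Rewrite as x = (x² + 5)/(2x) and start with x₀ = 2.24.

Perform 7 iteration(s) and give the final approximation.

Equation: x² - 5 = 0
Fixed-point form: x = (x² + 5)/(2x)
x₀ = 2.24

x_1 = g(2.240000) = 2.236071
x_2 = g(2.236071) = 2.236068
x_3 = g(2.236068) = 2.236068
x_4 = g(2.236068) = 2.236068
x_5 = g(2.236068) = 2.236068
x_6 = g(2.236068) = 2.236068
x_7 = g(2.236068) = 2.236068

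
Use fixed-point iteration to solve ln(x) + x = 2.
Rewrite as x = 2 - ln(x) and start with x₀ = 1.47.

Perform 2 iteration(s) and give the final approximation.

Equation: ln(x) + x = 2
Fixed-point form: x = 2 - ln(x)
x₀ = 1.47

x_1 = g(1.470000) = 1.614738
x_2 = g(1.614738) = 1.520828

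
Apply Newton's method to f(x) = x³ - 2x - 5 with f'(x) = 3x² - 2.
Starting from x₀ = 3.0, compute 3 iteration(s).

f(x) = x³ - 2x - 5
f'(x) = 3x² - 2
x₀ = 3.0

Newton-Raphson formula: x_{n+1} = x_n - f(x_n)/f'(x_n)

Iteration 1:
  f(3.000000) = 16.000000
  f'(3.000000) = 25.000000
  x_1 = 3.000000 - 16.000000/25.000000 = 2.360000
Iteration 2:
  f(2.360000) = 3.424256
  f'(2.360000) = 14.708800
  x_2 = 2.360000 - 3.424256/14.708800 = 2.127197
Iteration 3:
  f(2.127197) = 0.371100
  f'(2.127197) = 11.574898
  x_3 = 2.127197 - 0.371100/11.574898 = 2.095136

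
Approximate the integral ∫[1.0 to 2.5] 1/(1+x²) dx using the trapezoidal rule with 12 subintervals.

f(x) = 1/(1+x²)
a = 1.0, b = 2.5, n = 12
h = (b - a)/n = 0.125000

Trapezoidal rule: (h/2)[f(x₀) + 2f(x₁) + 2f(x₂) + ... + f(xₙ)]

x_0 = 1.0000, f(x_0) = 0.500000, coefficient = 1
x_1 = 1.1250, f(x_1) = 0.441379, coefficient = 2
x_2 = 1.2500, f(x_2) = 0.390244, coefficient = 2
x_3 = 1.3750, f(x_3) = 0.345946, coefficient = 2
x_4 = 1.5000, f(x_4) = 0.307692, coefficient = 2
x_5 = 1.6250, f(x_5) = 0.274678, coefficient = 2
x_6 = 1.7500, f(x_6) = 0.246154, coefficient = 2
x_7 = 1.8750, f(x_7) = 0.221453, coefficient = 2
x_8 = 2.0000, f(x_8) = 0.200000, coefficient = 2
x_9 = 2.1250, f(x_9) = 0.181303, coefficient = 2
x_10 = 2.2500, f(x_10) = 0.164948, coefficient = 2
x_11 = 2.3750, f(x_11) = 0.150588, coefficient = 2
x_12 = 2.5000, f(x_12) = 0.137931, coefficient = 1

I ≈ (0.125000/2) × 6.486704 = 0.405419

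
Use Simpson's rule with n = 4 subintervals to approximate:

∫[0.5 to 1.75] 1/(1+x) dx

f(x) = 1/(1+x)
a = 0.5, b = 1.75, n = 4
h = (b - a)/n = 0.312500

Simpson's rule: (h/3)[f(x₀) + 4f(x₁) + 2f(x₂) + ... + f(xₙ)]

x_0 = 0.5000, f(x_0) = 0.666667, coefficient = 1
x_1 = 0.8125, f(x_1) = 0.551724, coefficient = 4
x_2 = 1.1250, f(x_2) = 0.470588, coefficient = 2
x_3 = 1.4375, f(x_3) = 0.410256, coefficient = 4
x_4 = 1.7500, f(x_4) = 0.363636, coefficient = 1

I ≈ (0.312500/3) × 5.819402 = 0.606188
Exact value: 0.606136
Error: 0.000052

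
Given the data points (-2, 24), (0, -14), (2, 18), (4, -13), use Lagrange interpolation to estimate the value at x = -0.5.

Lagrange interpolation formula:
P(x) = Σ yᵢ × Lᵢ(x)
where Lᵢ(x) = Π_{j≠i} (x - xⱼ)/(xᵢ - xⱼ)

L_0(-0.5) = (-0.5 - 0)/(-2 - 0) × (-0.5 - 2)/(-2 - 2) × (-0.5 - 4)/(-2 - 4) = 0.117188
L_1(-0.5) = (-0.5 - (-2))/(0 - (-2)) × (-0.5 - 2)/(0 - 2) × (-0.5 - 4)/(0 - 4) = 1.054688
L_2(-0.5) = (-0.5 - (-2))/(2 - (-2)) × (-0.5 - 0)/(2 - 0) × (-0.5 - 4)/(2 - 4) = -0.210938
L_3(-0.5) = (-0.5 - (-2))/(4 - (-2)) × (-0.5 - 0)/(4 - 0) × (-0.5 - 2)/(4 - 2) = 0.039062

P(-0.5) = 24×L_0(-0.5) + (-14)×L_1(-0.5) + 18×L_2(-0.5) + (-13)×L_3(-0.5)
P(-0.5) = -16.257812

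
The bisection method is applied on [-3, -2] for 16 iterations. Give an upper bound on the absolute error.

Bisection error bound: |error| ≤ (b-a)/2^n
|error| ≤ (-2 - (-3))/2^16 = 1/2^16
|error| ≤ 0.0000152588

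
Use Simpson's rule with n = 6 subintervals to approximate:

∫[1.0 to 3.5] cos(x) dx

f(x) = cos(x)
a = 1.0, b = 3.5, n = 6
h = (b - a)/n = 0.416667

Simpson's rule: (h/3)[f(x₀) + 4f(x₁) + 2f(x₂) + ... + f(xₙ)]

x_0 = 1.0000, f(x_0) = 0.540302, coefficient = 1
x_1 = 1.4167, f(x_1) = 0.153520, coefficient = 4
x_2 = 1.8333, f(x_2) = -0.259531, coefficient = 2
x_3 = 2.2500, f(x_3) = -0.628174, coefficient = 4
x_4 = 2.6667, f(x_4) = -0.889327, coefficient = 2
x_5 = 3.0833, f(x_5) = -0.998303, coefficient = 4
x_6 = 3.5000, f(x_6) = -0.936457, coefficient = 1

I ≈ (0.416667/3) × -8.585698 = -1.192458
Exact value: -1.192254
Error: 0.000204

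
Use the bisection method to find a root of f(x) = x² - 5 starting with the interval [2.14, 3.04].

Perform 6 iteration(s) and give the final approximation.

f(x) = x² - 5
Initial interval: [2.14, 3.04]

Iteration 1:
  c_1 = (2.140000 + 3.040000)/2 = 2.590000
  f(c_1) = f(2.590000) = 1.708100
  f(a) × f(c) < 0, new interval: [2.140000, 2.590000]
Iteration 2:
  c_2 = (2.140000 + 2.590000)/2 = 2.365000
  f(c_2) = f(2.365000) = 0.593225
  f(a) × f(c) < 0, new interval: [2.140000, 2.365000]
Iteration 3:
  c_3 = (2.140000 + 2.365000)/2 = 2.252500
  f(c_3) = f(2.252500) = 0.073756
  f(a) × f(c) < 0, new interval: [2.140000, 2.252500]
Iteration 4:
  c_4 = (2.140000 + 2.252500)/2 = 2.196250
  f(c_4) = f(2.196250) = -0.176486
  f(a) × f(c) ≥ 0, new interval: [2.196250, 2.252500]
Iteration 5:
  c_5 = (2.196250 + 2.252500)/2 = 2.224375
  f(c_5) = f(2.224375) = -0.052156
  f(a) × f(c) ≥ 0, new interval: [2.224375, 2.252500]
Iteration 6:
  c_6 = (2.224375 + 2.252500)/2 = 2.238438
  f(c_6) = f(2.238438) = 0.010602
  f(a) × f(c) < 0, new interval: [2.224375, 2.238438]

After 6 iteration(s), the approximation is c_6 = 2.238438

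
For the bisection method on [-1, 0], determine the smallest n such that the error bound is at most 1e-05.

We need (b-a)/2^n ≤ 1e-05
(0 - (-1))/2^n ≤ 1e-05
1/2^n ≤ 1e-05
2^n ≥ 100000
n ≥ log₂(100000) = 16.61
n ≥ 17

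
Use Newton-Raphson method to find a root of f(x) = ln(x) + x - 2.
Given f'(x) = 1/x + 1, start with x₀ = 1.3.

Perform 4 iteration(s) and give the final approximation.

f(x) = ln(x) + x - 2
f'(x) = 1/x + 1
x₀ = 1.3

Newton-Raphson formula: x_{n+1} = x_n - f(x_n)/f'(x_n)

Iteration 1:
  f(1.300000) = -0.437636
  f'(1.300000) = 1.769231
  x_1 = 1.300000 - (-0.437636)/1.769231 = 1.547359
Iteration 2:
  f(1.547359) = -0.016091
  f'(1.547359) = 1.646262
  x_2 = 1.547359 - (-0.016091)/1.646262 = 1.557134
Iteration 3:
  f(1.557134) = -0.000020
  f'(1.557134) = 1.642206
  x_3 = 1.557134 - (-0.000020)/1.642206 = 1.557146
Iteration 4:
  f(1.557146) = 0.000000
  f'(1.557146) = 1.642201
  x_4 = 1.557146 - 0.000000/1.642201 = 1.557146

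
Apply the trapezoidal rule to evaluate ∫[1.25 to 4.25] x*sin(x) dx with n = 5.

f(x) = x*sin(x)
a = 1.25, b = 4.25, n = 5
h = (b - a)/n = 0.600000

Trapezoidal rule: (h/2)[f(x₀) + 2f(x₁) + 2f(x₂) + ... + f(xₙ)]

x_0 = 1.2500, f(x_0) = 1.186231, coefficient = 1
x_1 = 1.8500, f(x_1) = 1.778359, coefficient = 2
x_2 = 2.4500, f(x_2) = 1.562524, coefficient = 2
x_3 = 3.0500, f(x_3) = 0.278967, coefficient = 2
x_4 = 3.6500, f(x_4) = -1.776771, coefficient = 2
x_5 = 4.2500, f(x_5) = -3.803705, coefficient = 1

I ≈ (0.600000/2) × 1.068683 = 0.320605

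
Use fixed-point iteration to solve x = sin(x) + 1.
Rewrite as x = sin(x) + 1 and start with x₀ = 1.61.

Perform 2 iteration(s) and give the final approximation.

Equation: x = sin(x) + 1
Fixed-point form: x = sin(x) + 1
x₀ = 1.61

x_1 = g(1.610000) = 1.999232
x_2 = g(1.999232) = 1.909617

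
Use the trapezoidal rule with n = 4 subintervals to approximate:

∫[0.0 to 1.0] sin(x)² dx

f(x) = sin(x)²
a = 0.0, b = 1.0, n = 4
h = (b - a)/n = 0.250000

Trapezoidal rule: (h/2)[f(x₀) + 2f(x₁) + 2f(x₂) + ... + f(xₙ)]

x_0 = 0.0000, f(x_0) = 0.000000, coefficient = 1
x_1 = 0.2500, f(x_1) = 0.061209, coefficient = 2
x_2 = 0.5000, f(x_2) = 0.229849, coefficient = 2
x_3 = 0.7500, f(x_3) = 0.464631, coefficient = 2
x_4 = 1.0000, f(x_4) = 0.708073, coefficient = 1

I ≈ (0.250000/2) × 2.219451 = 0.277431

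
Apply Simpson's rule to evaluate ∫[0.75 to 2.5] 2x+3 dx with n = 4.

f(x) = 2x+3
a = 0.75, b = 2.5, n = 4
h = (b - a)/n = 0.437500

Simpson's rule: (h/3)[f(x₀) + 4f(x₁) + 2f(x₂) + ... + f(xₙ)]

x_0 = 0.7500, f(x_0) = 4.500000, coefficient = 1
x_1 = 1.1875, f(x_1) = 5.375000, coefficient = 4
x_2 = 1.6250, f(x_2) = 6.250000, coefficient = 2
x_3 = 2.0625, f(x_3) = 7.125000, coefficient = 4
x_4 = 2.5000, f(x_4) = 8.000000, coefficient = 1

I ≈ (0.437500/3) × 75.000000 = 10.937500
Exact value: 10.937500
Error: 0.000000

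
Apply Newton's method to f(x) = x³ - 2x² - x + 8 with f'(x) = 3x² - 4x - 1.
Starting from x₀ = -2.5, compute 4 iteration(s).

f(x) = x³ - 2x² - x + 8
f'(x) = 3x² - 4x - 1
x₀ = -2.5

Newton-Raphson formula: x_{n+1} = x_n - f(x_n)/f'(x_n)

Iteration 1:
  f(-2.500000) = -17.625000
  f'(-2.500000) = 27.750000
  x_1 = -2.500000 - (-17.625000)/27.750000 = -1.864865
Iteration 2:
  f(-1.864865) = -3.576057
  f'(-1.864865) = 16.892622
  x_2 = -1.864865 - (-3.576057)/16.892622 = -1.653171
Iteration 3:
  f(-1.653171) = -0.330858
  f'(-1.653171) = 13.811614
  x_3 = -1.653171 - (-0.330858)/13.811614 = -1.629216
Iteration 4:
  f(-1.629216) = -0.003980
  f'(-1.629216) = 13.479904
  x_4 = -1.629216 - (-0.003980)/13.479904 = -1.628921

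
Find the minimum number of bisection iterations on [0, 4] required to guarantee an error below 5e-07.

We need (b-a)/2^n ≤ 5e-07
(4 - 0)/2^n ≤ 5e-07
4/2^n ≤ 5e-07
2^n ≥ 8000000
n ≥ log₂(8000000) = 22.93
n ≥ 23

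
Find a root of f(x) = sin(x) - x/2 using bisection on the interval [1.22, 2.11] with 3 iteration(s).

f(x) = sin(x) - x/2
Initial interval: [1.22, 2.11]

Iteration 1:
  c_1 = (1.220000 + 2.110000)/2 = 1.665000
  f(c_1) = f(1.665000) = 0.163066
  f(a) × f(c) ≥ 0, new interval: [1.665000, 2.110000]
Iteration 2:
  c_2 = (1.665000 + 2.110000)/2 = 1.887500
  f(c_2) = f(1.887500) = 0.006517
  f(a) × f(c) ≥ 0, new interval: [1.887500, 2.110000]
Iteration 3:
  c_3 = (1.887500 + 2.110000)/2 = 1.998750
  f(c_3) = f(1.998750) = -0.089558
  f(a) × f(c) < 0, new interval: [1.887500, 1.998750]

After 3 iteration(s), the approximation is c_3 = 1.998750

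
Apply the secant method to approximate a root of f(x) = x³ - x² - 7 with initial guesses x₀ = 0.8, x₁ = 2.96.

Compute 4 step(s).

f(x) = x³ - x² - 7
x₀ = 0.8, x₁ = 2.96

Secant formula: x_{n+1} = x_n - f(x_n)(x_n - x_{n-1})/(f(x_n) - f(x_{n-1}))

Iteration 1:
  f(0.800000) = -7.128000
  f(2.960000) = 10.172736
  x_2 = 2.960000 - 10.172736×(2.960000 - 0.800000)/(10.172736 - (-7.128000))
       = 1.689932
Iteration 2:
  f(2.960000) = 10.172736
  f(1.689932) = -5.029643
  x_3 = 1.689932 - (-5.029643)×(1.689932 - 2.960000)/(-5.029643 - 10.172736)
       = 2.110129
Iteration 3:
  f(1.689932) = -5.029643
  f(2.110129) = -2.056993
  x_4 = 2.110129 - (-2.056993)×(2.110129 - 1.689932)/(-2.056993 - (-5.029643))
       = 2.400893
Iteration 4:
  f(2.110129) = -2.056993
  f(2.400893) = 1.075153
  x_5 = 2.400893 - 1.075153×(2.400893 - 2.110129)/(1.075153 - (-2.056993))
       = 2.301084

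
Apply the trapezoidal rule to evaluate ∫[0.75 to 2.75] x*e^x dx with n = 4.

f(x) = x*e^x
a = 0.75, b = 2.75, n = 4
h = (b - a)/n = 0.500000

Trapezoidal rule: (h/2)[f(x₀) + 2f(x₁) + 2f(x₂) + ... + f(xₙ)]

x_0 = 0.7500, f(x_0) = 1.587750, coefficient = 1
x_1 = 1.2500, f(x_1) = 4.362929, coefficient = 2
x_2 = 1.7500, f(x_2) = 10.070555, coefficient = 2
x_3 = 2.2500, f(x_3) = 21.347406, coefficient = 2
x_4 = 2.7500, f(x_4) = 43.017238, coefficient = 1

I ≈ (0.500000/2) × 116.166766 = 29.041691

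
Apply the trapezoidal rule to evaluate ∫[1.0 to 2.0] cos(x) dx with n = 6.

f(x) = cos(x)
a = 1.0, b = 2.0, n = 6
h = (b - a)/n = 0.166667

Trapezoidal rule: (h/2)[f(x₀) + 2f(x₁) + 2f(x₂) + ... + f(xₙ)]

x_0 = 1.0000, f(x_0) = 0.540302, coefficient = 1
x_1 = 1.1667, f(x_1) = 0.393219, coefficient = 2
x_2 = 1.3333, f(x_2) = 0.235238, coefficient = 2
x_3 = 1.5000, f(x_3) = 0.070737, coefficient = 2
x_4 = 1.6667, f(x_4) = -0.095724, coefficient = 2
x_5 = 1.8333, f(x_5) = -0.259531, coefficient = 2
x_6 = 2.0000, f(x_6) = -0.416147, coefficient = 1

I ≈ (0.166667/2) × 0.812032 = 0.067669
Exact value: 0.067826
Error: 0.000157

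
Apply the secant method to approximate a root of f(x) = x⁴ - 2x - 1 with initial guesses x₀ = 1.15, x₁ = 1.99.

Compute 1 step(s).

f(x) = x⁴ - 2x - 1
x₀ = 1.15, x₁ = 1.99

Secant formula: x_{n+1} = x_n - f(x_n)(x_n - x_{n-1})/(f(x_n) - f(x_{n-1}))

Iteration 1:
  f(1.150000) = -1.550994
  f(1.990000) = 10.702392
  x_2 = 1.990000 - 10.702392×(1.990000 - 1.150000)/(10.702392 - (-1.550994))
       = 1.256324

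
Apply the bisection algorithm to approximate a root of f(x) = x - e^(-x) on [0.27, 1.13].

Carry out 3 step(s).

f(x) = x - e^(-x)
Initial interval: [0.27, 1.13]

Iteration 1:
  c_1 = (0.270000 + 1.130000)/2 = 0.700000
  f(c_1) = f(0.700000) = 0.203415
  f(a) × f(c) < 0, new interval: [0.270000, 0.700000]
Iteration 2:
  c_2 = (0.270000 + 0.700000)/2 = 0.485000
  f(c_2) = f(0.485000) = -0.130697
  f(a) × f(c) ≥ 0, new interval: [0.485000, 0.700000]
Iteration 3:
  c_3 = (0.485000 + 0.700000)/2 = 0.592500
  f(c_3) = f(0.592500) = 0.039557
  f(a) × f(c) < 0, new interval: [0.485000, 0.592500]

After 3 iteration(s), the approximation is c_3 = 0.592500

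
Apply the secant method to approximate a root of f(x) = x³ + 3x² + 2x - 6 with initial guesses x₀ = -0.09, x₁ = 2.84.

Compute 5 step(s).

f(x) = x³ + 3x² + 2x - 6
x₀ = -0.09, x₁ = 2.84

Secant formula: x_{n+1} = x_n - f(x_n)(x_n - x_{n-1})/(f(x_n) - f(x_{n-1}))

Iteration 1:
  f(-0.090000) = -6.156429
  f(2.840000) = 46.783104
  x_2 = 2.840000 - 46.783104×(2.840000 - (-0.090000))/(46.783104 - (-6.156429))
       = 0.250735
Iteration 2:
  f(2.840000) = 46.783104
  f(0.250735) = -5.294164
  x_3 = 0.250735 - (-5.294164)×(0.250735 - 2.840000)/(-5.294164 - 46.783104)
       = 0.513959
Iteration 3:
  f(0.250735) = -5.294164
  f(0.513959) = -4.043857
  x_4 = 0.513959 - (-4.043857)×(0.513959 - 0.250735)/(-4.043857 - (-5.294164))
       = 1.365303
Iteration 4:
  f(0.513959) = -4.043857
  f(1.365303) = 4.867753
  x_5 = 1.365303 - 4.867753×(1.365303 - 0.513959)/(4.867753 - (-4.043857))
       = 0.900277
Iteration 5:
  f(1.365303) = 4.867753
  f(0.900277) = -1.038281
  x_6 = 0.900277 - (-1.038281)×(0.900277 - 1.365303)/(-1.038281 - 4.867753)
       = 0.982028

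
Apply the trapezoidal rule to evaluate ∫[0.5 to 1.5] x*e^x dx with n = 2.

f(x) = x*e^x
a = 0.5, b = 1.5, n = 2
h = (b - a)/n = 0.500000

Trapezoidal rule: (h/2)[f(x₀) + 2f(x₁) + 2f(x₂) + ... + f(xₙ)]

x_0 = 0.5000, f(x_0) = 0.824361, coefficient = 1
x_1 = 1.0000, f(x_1) = 2.718282, coefficient = 2
x_2 = 1.5000, f(x_2) = 6.722534, coefficient = 1

I ≈ (0.500000/2) × 12.983458 = 3.245864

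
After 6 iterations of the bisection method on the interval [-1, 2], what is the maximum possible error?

Bisection error bound: |error| ≤ (b-a)/2^n
|error| ≤ (2 - (-1))/2^6 = 3/2^6
|error| ≤ 0.0468750000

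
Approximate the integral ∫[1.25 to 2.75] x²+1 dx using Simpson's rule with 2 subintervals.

f(x) = x²+1
a = 1.25, b = 2.75, n = 2
h = (b - a)/n = 0.750000

Simpson's rule: (h/3)[f(x₀) + 4f(x₁) + 2f(x₂) + ... + f(xₙ)]

x_0 = 1.2500, f(x_0) = 2.562500, coefficient = 1
x_1 = 2.0000, f(x_1) = 5.000000, coefficient = 4
x_2 = 2.7500, f(x_2) = 8.562500, coefficient = 1

I ≈ (0.750000/3) × 31.125000 = 7.781250
Exact value: 7.781250
Error: 0.000000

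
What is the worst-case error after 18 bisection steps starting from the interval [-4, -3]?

Bisection error bound: |error| ≤ (b-a)/2^n
|error| ≤ (-3 - (-4))/2^18 = 1/2^18
|error| ≤ 0.0000038147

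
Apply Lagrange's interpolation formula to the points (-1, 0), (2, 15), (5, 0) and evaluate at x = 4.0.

Lagrange interpolation formula:
P(x) = Σ yᵢ × Lᵢ(x)
where Lᵢ(x) = Π_{j≠i} (x - xⱼ)/(xᵢ - xⱼ)

L_0(4.0) = (4.0 - 2)/(-1 - 2) × (4.0 - 5)/(-1 - 5) = -0.111111
L_1(4.0) = (4.0 - (-1))/(2 - (-1)) × (4.0 - 5)/(2 - 5) = 0.555556
L_2(4.0) = (4.0 - (-1))/(5 - (-1)) × (4.0 - 2)/(5 - 2) = 0.555556

P(4.0) = 0×L_0(4.0) + 15×L_1(4.0) + 0×L_2(4.0)
P(4.0) = 8.333333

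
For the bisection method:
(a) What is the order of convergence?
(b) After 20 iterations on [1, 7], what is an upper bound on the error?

(a) Bisection has linear (order 1) convergence; the error is halved each step.

(b) Error bound = (b-a)/2^n = (7 - 1)/2^{20}
    = 6/2^{20}

(a) 1 (linear); (b) error ≤ 5.72e-06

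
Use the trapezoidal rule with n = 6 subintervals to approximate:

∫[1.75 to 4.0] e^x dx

f(x) = e^x
a = 1.75, b = 4.0, n = 6
h = (b - a)/n = 0.375000

Trapezoidal rule: (h/2)[f(x₀) + 2f(x₁) + 2f(x₂) + ... + f(xₙ)]

x_0 = 1.7500, f(x_0) = 5.754603, coefficient = 1
x_1 = 2.1250, f(x_1) = 8.372897, coefficient = 2
x_2 = 2.5000, f(x_2) = 12.182494, coefficient = 2
x_3 = 2.8750, f(x_3) = 17.725424, coefficient = 2
x_4 = 3.2500, f(x_4) = 25.790340, coefficient = 2
x_5 = 3.6250, f(x_5) = 37.524723, coefficient = 2
x_6 = 4.0000, f(x_6) = 54.598150, coefficient = 1

I ≈ (0.375000/2) × 263.544510 = 49.414596
Exact value: 48.843547
Error: 0.571048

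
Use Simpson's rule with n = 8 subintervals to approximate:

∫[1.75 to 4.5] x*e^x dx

f(x) = x*e^x
a = 1.75, b = 4.5, n = 8
h = (b - a)/n = 0.343750

Simpson's rule: (h/3)[f(x₀) + 4f(x₁) + 2f(x₂) + ... + f(xₙ)]

x_0 = 1.7500, f(x_0) = 10.070555, coefficient = 1
x_1 = 2.0938, f(x_1) = 16.991390, coefficient = 4
x_2 = 2.4375, f(x_2) = 27.895710, coefficient = 2
x_3 = 2.7812, f(x_3) = 44.887101, coefficient = 4
x_4 = 3.1250, f(x_4) = 71.124672, coefficient = 2
x_5 = 3.4688, f(x_5) = 111.335070, coefficient = 4
x_6 = 3.8125, f(x_6) = 172.566927, coefficient = 2
x_7 = 4.1562, f(x_7) = 265.300521, coefficient = 4
x_8 = 4.5000, f(x_8) = 405.077091, coefficient = 1

I ≈ (0.343750/3) × 2712.378588 = 310.793380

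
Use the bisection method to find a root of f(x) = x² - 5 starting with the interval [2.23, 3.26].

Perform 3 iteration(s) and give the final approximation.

f(x) = x² - 5
Initial interval: [2.23, 3.26]

Iteration 1:
  c_1 = (2.230000 + 3.260000)/2 = 2.745000
  f(c_1) = f(2.745000) = 2.535025
  f(a) × f(c) < 0, new interval: [2.230000, 2.745000]
Iteration 2:
  c_2 = (2.230000 + 2.745000)/2 = 2.487500
  f(c_2) = f(2.487500) = 1.187656
  f(a) × f(c) < 0, new interval: [2.230000, 2.487500]
Iteration 3:
  c_3 = (2.230000 + 2.487500)/2 = 2.358750
  f(c_3) = f(2.358750) = 0.563702
  f(a) × f(c) < 0, new interval: [2.230000, 2.358750]

After 3 iteration(s), the approximation is c_3 = 2.358750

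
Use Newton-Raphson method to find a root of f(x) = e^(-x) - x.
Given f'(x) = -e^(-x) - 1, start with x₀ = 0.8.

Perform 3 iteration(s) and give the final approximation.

f(x) = e^(-x) - x
f'(x) = -e^(-x) - 1
x₀ = 0.8

Newton-Raphson formula: x_{n+1} = x_n - f(x_n)/f'(x_n)

Iteration 1:
  f(0.800000) = -0.350671
  f'(0.800000) = -1.449329
  x_1 = 0.800000 - (-0.350671)/(-1.449329) = 0.558046
Iteration 2:
  f(0.558046) = 0.014280
  f'(0.558046) = -1.572326
  x_2 = 0.558046 - 0.014280/(-1.572326) = 0.567128
Iteration 3:
  f(0.567128) = 0.000024
  f'(0.567128) = -1.567152
  x_3 = 0.567128 - 0.000024/(-1.567152) = 0.567143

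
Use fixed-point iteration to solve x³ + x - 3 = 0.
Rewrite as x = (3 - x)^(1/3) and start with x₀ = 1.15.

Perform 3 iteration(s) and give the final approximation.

Equation: x³ + x - 3 = 0
Fixed-point form: x = (3 - x)^(1/3)
x₀ = 1.15

x_1 = g(1.150000) = 1.227601
x_2 = g(1.227601) = 1.210191
x_3 = g(1.210191) = 1.214140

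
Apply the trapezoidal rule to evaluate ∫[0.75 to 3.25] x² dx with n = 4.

f(x) = x²
a = 0.75, b = 3.25, n = 4
h = (b - a)/n = 0.625000

Trapezoidal rule: (h/2)[f(x₀) + 2f(x₁) + 2f(x₂) + ... + f(xₙ)]

x_0 = 0.7500, f(x_0) = 0.562500, coefficient = 1
x_1 = 1.3750, f(x_1) = 1.890625, coefficient = 2
x_2 = 2.0000, f(x_2) = 4.000000, coefficient = 2
x_3 = 2.6250, f(x_3) = 6.890625, coefficient = 2
x_4 = 3.2500, f(x_4) = 10.562500, coefficient = 1

I ≈ (0.625000/2) × 36.687500 = 11.464844
Exact value: 11.302083
Error: 0.162760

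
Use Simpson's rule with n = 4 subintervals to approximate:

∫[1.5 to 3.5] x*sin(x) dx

f(x) = x*sin(x)
a = 1.5, b = 3.5, n = 4
h = (b - a)/n = 0.500000

Simpson's rule: (h/3)[f(x₀) + 4f(x₁) + 2f(x₂) + ... + f(xₙ)]

x_0 = 1.5000, f(x_0) = 1.496242, coefficient = 1
x_1 = 2.0000, f(x_1) = 1.818595, coefficient = 4
x_2 = 2.5000, f(x_2) = 1.496180, coefficient = 2
x_3 = 3.0000, f(x_3) = 0.423360, coefficient = 4
x_4 = 3.5000, f(x_4) = -1.227741, coefficient = 1

I ≈ (0.500000/3) × 12.228681 = 2.038114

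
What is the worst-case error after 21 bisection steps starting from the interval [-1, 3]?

Bisection error bound: |error| ≤ (b-a)/2^n
|error| ≤ (3 - (-1))/2^21 = 4/2^21
|error| ≤ 0.0000019073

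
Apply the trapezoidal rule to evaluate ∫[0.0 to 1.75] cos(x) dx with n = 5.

f(x) = cos(x)
a = 0.0, b = 1.75, n = 5
h = (b - a)/n = 0.350000

Trapezoidal rule: (h/2)[f(x₀) + 2f(x₁) + 2f(x₂) + ... + f(xₙ)]

x_0 = 0.0000, f(x_0) = 1.000000, coefficient = 1
x_1 = 0.3500, f(x_1) = 0.939373, coefficient = 2
x_2 = 0.7000, f(x_2) = 0.764842, coefficient = 2
x_3 = 1.0500, f(x_3) = 0.497571, coefficient = 2
x_4 = 1.4000, f(x_4) = 0.169967, coefficient = 2
x_5 = 1.7500, f(x_5) = -0.178246, coefficient = 1

I ≈ (0.350000/2) × 5.565260 = 0.973921
Exact value: 0.983986
Error: 0.010065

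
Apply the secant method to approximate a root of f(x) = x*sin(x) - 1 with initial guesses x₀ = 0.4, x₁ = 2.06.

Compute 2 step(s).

f(x) = x*sin(x) - 1
x₀ = 0.4, x₁ = 2.06

Secant formula: x_{n+1} = x_n - f(x_n)(x_n - x_{n-1})/(f(x_n) - f(x_{n-1}))

Iteration 1:
  f(0.400000) = -0.844233
  f(2.060000) = 0.818377
  x_2 = 2.060000 - 0.818377×(2.060000 - 0.400000)/(0.818377 - (-0.844233))
       = 1.242907
Iteration 2:
  f(2.060000) = 0.818377
  f(1.242907) = 0.176691
  x_3 = 1.242907 - 0.176691×(1.242907 - 2.060000)/(0.176691 - 0.818377)
       = 1.017918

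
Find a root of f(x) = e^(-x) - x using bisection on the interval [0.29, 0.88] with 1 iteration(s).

f(x) = e^(-x) - x
Initial interval: [0.29, 0.88]

Iteration 1:
  c_1 = (0.290000 + 0.880000)/2 = 0.585000
  f(c_1) = f(0.585000) = -0.027894
  f(a) × f(c) < 0, new interval: [0.290000, 0.585000]

After 1 iteration(s), the approximation is c_1 = 0.585000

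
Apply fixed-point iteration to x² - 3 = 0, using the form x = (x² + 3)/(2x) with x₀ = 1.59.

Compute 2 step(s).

Equation: x² - 3 = 0
Fixed-point form: x = (x² + 3)/(2x)
x₀ = 1.59

x_1 = g(1.590000) = 1.738396
x_2 = g(1.738396) = 1.732062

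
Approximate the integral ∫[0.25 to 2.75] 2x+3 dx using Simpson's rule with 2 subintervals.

f(x) = 2x+3
a = 0.25, b = 2.75, n = 2
h = (b - a)/n = 1.250000

Simpson's rule: (h/3)[f(x₀) + 4f(x₁) + 2f(x₂) + ... + f(xₙ)]

x_0 = 0.2500, f(x_0) = 3.500000, coefficient = 1
x_1 = 1.5000, f(x_1) = 6.000000, coefficient = 4
x_2 = 2.7500, f(x_2) = 8.500000, coefficient = 1

I ≈ (1.250000/3) × 36.000000 = 15.000000
Exact value: 15.000000
Error: 0.000000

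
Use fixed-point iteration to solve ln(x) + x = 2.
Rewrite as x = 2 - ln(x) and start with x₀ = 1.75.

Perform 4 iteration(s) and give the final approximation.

Equation: ln(x) + x = 2
Fixed-point form: x = 2 - ln(x)
x₀ = 1.75

x_1 = g(1.750000) = 1.440384
x_2 = g(1.440384) = 1.635090
x_3 = g(1.635090) = 1.508302
x_4 = g(1.508302) = 1.589015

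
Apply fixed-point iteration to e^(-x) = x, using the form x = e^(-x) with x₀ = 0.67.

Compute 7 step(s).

Equation: e^(-x) = x
Fixed-point form: x = e^(-x)
x₀ = 0.67

x_1 = g(0.670000) = 0.511709
x_2 = g(0.511709) = 0.599470
x_3 = g(0.599470) = 0.549102
x_4 = g(0.549102) = 0.577468
x_5 = g(0.577468) = 0.561318
x_6 = g(0.561318) = 0.570457
x_7 = g(0.570457) = 0.565267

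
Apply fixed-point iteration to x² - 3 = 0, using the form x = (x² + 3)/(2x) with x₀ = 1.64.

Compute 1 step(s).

Equation: x² - 3 = 0
Fixed-point form: x = (x² + 3)/(2x)
x₀ = 1.64

x_1 = g(1.640000) = 1.734634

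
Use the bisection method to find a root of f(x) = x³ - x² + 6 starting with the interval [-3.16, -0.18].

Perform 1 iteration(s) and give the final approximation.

f(x) = x³ - x² + 6
Initial interval: [-3.16, -0.18]

Iteration 1:
  c_1 = (-3.160000 + (-0.180000))/2 = -1.670000
  f(c_1) = f(-1.670000) = -1.446363
  f(a) × f(c) ≥ 0, new interval: [-1.670000, -0.180000]

After 1 iteration(s), the approximation is c_1 = -1.670000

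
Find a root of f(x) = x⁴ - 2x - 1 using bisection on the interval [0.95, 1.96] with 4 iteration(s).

f(x) = x⁴ - 2x - 1
Initial interval: [0.95, 1.96]

Iteration 1:
  c_1 = (0.950000 + 1.960000)/2 = 1.455000
  f(c_1) = f(1.455000) = 0.571795
  f(a) × f(c) < 0, new interval: [0.950000, 1.455000]
Iteration 2:
  c_2 = (0.950000 + 1.455000)/2 = 1.202500
  f(c_2) = f(1.202500) = -1.314066
  f(a) × f(c) ≥ 0, new interval: [1.202500, 1.455000]
Iteration 3:
  c_3 = (1.202500 + 1.455000)/2 = 1.328750
  f(c_3) = f(1.328750) = -0.540239
  f(a) × f(c) ≥ 0, new interval: [1.328750, 1.455000]
Iteration 4:
  c_4 = (1.328750 + 1.455000)/2 = 1.391875
  f(c_4) = f(1.391875) = -0.030557
  f(a) × f(c) ≥ 0, new interval: [1.391875, 1.455000]

After 4 iteration(s), the approximation is c_4 = 1.391875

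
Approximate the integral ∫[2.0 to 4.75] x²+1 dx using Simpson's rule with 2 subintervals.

f(x) = x²+1
a = 2.0, b = 4.75, n = 2
h = (b - a)/n = 1.375000

Simpson's rule: (h/3)[f(x₀) + 4f(x₁) + 2f(x₂) + ... + f(xₙ)]

x_0 = 2.0000, f(x_0) = 5.000000, coefficient = 1
x_1 = 3.3750, f(x_1) = 12.390625, coefficient = 4
x_2 = 4.7500, f(x_2) = 23.562500, coefficient = 1

I ≈ (1.375000/3) × 78.125000 = 35.807292
Exact value: 35.807292
Error: 0.000000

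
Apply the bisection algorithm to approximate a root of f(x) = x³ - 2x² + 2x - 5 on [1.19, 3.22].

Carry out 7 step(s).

f(x) = x³ - 2x² + 2x - 5
Initial interval: [1.19, 3.22]

Iteration 1:
  c_1 = (1.190000 + 3.220000)/2 = 2.205000
  f(c_1) = f(2.205000) = 0.406715
  f(a) × f(c) < 0, new interval: [1.190000, 2.205000]
Iteration 2:
  c_2 = (1.190000 + 2.205000)/2 = 1.697500
  f(c_2) = f(1.697500) = -2.476656
  f(a) × f(c) ≥ 0, new interval: [1.697500, 2.205000]
Iteration 3:
  c_3 = (1.697500 + 2.205000)/2 = 1.951250
  f(c_3) = f(1.951250) = -1.283110
  f(a) × f(c) ≥ 0, new interval: [1.951250, 2.205000]
Iteration 4:
  c_4 = (1.951250 + 2.205000)/2 = 2.078125
  f(c_4) = f(2.078125) = -0.506359
  f(a) × f(c) ≥ 0, new interval: [2.078125, 2.205000]
Iteration 5:
  c_5 = (2.078125 + 2.205000)/2 = 2.141563
  f(c_5) = f(2.141563) = -0.067628
  f(a) × f(c) ≥ 0, new interval: [2.141563, 2.205000]
Iteration 6:
  c_6 = (2.141563 + 2.205000)/2 = 2.173281
  f(c_6) = f(2.173281) = 0.164996
  f(a) × f(c) < 0, new interval: [2.141563, 2.173281]
Iteration 7:
  c_7 = (2.141563 + 2.173281)/2 = 2.157422
  f(c_7) = f(2.157422) = 0.047559
  f(a) × f(c) < 0, new interval: [2.141563, 2.157422]

After 7 iteration(s), the approximation is c_7 = 2.157422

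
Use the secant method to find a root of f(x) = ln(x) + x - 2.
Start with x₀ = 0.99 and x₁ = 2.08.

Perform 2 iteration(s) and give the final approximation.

f(x) = ln(x) + x - 2
x₀ = 0.99, x₁ = 2.08

Secant formula: x_{n+1} = x_n - f(x_n)(x_n - x_{n-1})/(f(x_n) - f(x_{n-1}))

Iteration 1:
  f(0.990000) = -1.020050
  f(2.080000) = 0.812368
  x_2 = 2.080000 - 0.812368×(2.080000 - 0.990000)/(0.812368 - (-1.020050))
       = 1.596769
Iteration 2:
  f(2.080000) = 0.812368
  f(1.596769) = 0.064751
  x_3 = 1.596769 - 0.064751×(1.596769 - 2.080000)/(0.064751 - 0.812368)
       = 1.554916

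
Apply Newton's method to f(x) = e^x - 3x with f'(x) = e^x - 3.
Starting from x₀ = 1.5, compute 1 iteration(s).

f(x) = e^x - 3x
f'(x) = e^x - 3
x₀ = 1.5

Newton-Raphson formula: x_{n+1} = x_n - f(x_n)/f'(x_n)

Iteration 1:
  f(1.500000) = -0.018311
  f'(1.500000) = 1.481689
  x_1 = 1.500000 - (-0.018311)/1.481689 = 1.512358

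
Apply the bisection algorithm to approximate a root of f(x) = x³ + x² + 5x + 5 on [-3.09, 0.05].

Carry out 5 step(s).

f(x) = x³ + x² + 5x + 5
Initial interval: [-3.09, 0.05]

Iteration 1:
  c_1 = (-3.090000 + 0.050000)/2 = -1.520000
  f(c_1) = f(-1.520000) = -3.801408
  f(a) × f(c) ≥ 0, new interval: [-1.520000, 0.050000]
Iteration 2:
  c_2 = (-1.520000 + 0.050000)/2 = -0.735000
  f(c_2) = f(-0.735000) = 1.468160
  f(a) × f(c) < 0, new interval: [-1.520000, -0.735000]
Iteration 3:
  c_3 = (-1.520000 + (-0.735000))/2 = -1.127500
  f(c_3) = f(-1.127500) = -0.799585
  f(a) × f(c) ≥ 0, new interval: [-1.127500, -0.735000]
Iteration 4:
  c_4 = (-1.127500 + (-0.735000))/2 = -0.931250
  f(c_4) = f(-0.931250) = 0.403372
  f(a) × f(c) < 0, new interval: [-1.127500, -0.931250]
Iteration 5:
  c_5 = (-1.127500 + (-0.931250))/2 = -1.029375
  f(c_5) = f(-1.029375) = -0.178001
  f(a) × f(c) ≥ 0, new interval: [-1.029375, -0.931250]

After 5 iteration(s), the approximation is c_5 = -1.029375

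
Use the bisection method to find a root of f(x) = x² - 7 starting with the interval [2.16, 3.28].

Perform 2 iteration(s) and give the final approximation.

f(x) = x² - 7
Initial interval: [2.16, 3.28]

Iteration 1:
  c_1 = (2.160000 + 3.280000)/2 = 2.720000
  f(c_1) = f(2.720000) = 0.398400
  f(a) × f(c) < 0, new interval: [2.160000, 2.720000]
Iteration 2:
  c_2 = (2.160000 + 2.720000)/2 = 2.440000
  f(c_2) = f(2.440000) = -1.046400
  f(a) × f(c) ≥ 0, new interval: [2.440000, 2.720000]

After 2 iteration(s), the approximation is c_2 = 2.440000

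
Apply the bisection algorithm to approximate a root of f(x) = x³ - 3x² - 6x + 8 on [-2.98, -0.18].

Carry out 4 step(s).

f(x) = x³ - 3x² - 6x + 8
Initial interval: [-2.98, -0.18]

Iteration 1:
  c_1 = (-2.980000 + (-0.180000))/2 = -1.580000
  f(c_1) = f(-1.580000) = 6.046488
  f(a) × f(c) < 0, new interval: [-2.980000, -1.580000]
Iteration 2:
  c_2 = (-2.980000 + (-1.580000))/2 = -2.280000
  f(c_2) = f(-2.280000) = -5.767552
  f(a) × f(c) ≥ 0, new interval: [-2.280000, -1.580000]
Iteration 3:
  c_3 = (-2.280000 + (-1.580000))/2 = -1.930000
  f(c_3) = f(-1.930000) = 1.216243
  f(a) × f(c) < 0, new interval: [-2.280000, -1.930000]
Iteration 4:
  c_4 = (-2.280000 + (-1.930000))/2 = -2.105000
  f(c_4) = f(-2.105000) = -1.990383
  f(a) × f(c) ≥ 0, new interval: [-2.105000, -1.930000]

After 4 iteration(s), the approximation is c_4 = -2.105000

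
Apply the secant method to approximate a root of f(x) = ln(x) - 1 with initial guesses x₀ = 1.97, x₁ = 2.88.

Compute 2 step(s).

f(x) = ln(x) - 1
x₀ = 1.97, x₁ = 2.88

Secant formula: x_{n+1} = x_n - f(x_n)(x_n - x_{n-1})/(f(x_n) - f(x_{n-1}))

Iteration 1:
  f(1.970000) = -0.321966
  f(2.880000) = 0.057790
  x_2 = 2.880000 - 0.057790×(2.880000 - 1.970000)/(0.057790 - (-0.321966))
       = 2.741519
Iteration 2:
  f(2.880000) = 0.057790
  f(2.741519) = 0.008512
  x_3 = 2.741519 - 0.008512×(2.741519 - 2.880000)/(0.008512 - 0.057790)
       = 2.717598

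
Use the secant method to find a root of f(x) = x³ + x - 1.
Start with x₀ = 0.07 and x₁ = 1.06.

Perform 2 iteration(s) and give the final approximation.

f(x) = x³ + x - 1
x₀ = 0.07, x₁ = 1.06

Secant formula: x_{n+1} = x_n - f(x_n)(x_n - x_{n-1})/(f(x_n) - f(x_{n-1}))

Iteration 1:
  f(0.070000) = -0.929657
  f(1.060000) = 1.251016
  x_2 = 1.060000 - 1.251016×(1.060000 - 0.070000)/(1.251016 - (-0.929657))
       = 0.492053
Iteration 2:
  f(1.060000) = 1.251016
  f(0.492053) = -0.388812
  x_3 = 0.492053 - (-0.388812)×(0.492053 - 1.060000)/(-0.388812 - 1.251016)
       = 0.626717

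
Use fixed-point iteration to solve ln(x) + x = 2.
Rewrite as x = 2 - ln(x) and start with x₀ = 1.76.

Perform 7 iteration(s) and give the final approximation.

Equation: ln(x) + x = 2
Fixed-point form: x = 2 - ln(x)
x₀ = 1.76

x_1 = g(1.760000) = 1.434686
x_2 = g(1.434686) = 1.639054
x_3 = g(1.639054) = 1.505881
x_4 = g(1.505881) = 1.590622
x_5 = g(1.590622) = 1.535875
x_6 = g(1.535875) = 1.570900
x_7 = g(1.570900) = 1.548351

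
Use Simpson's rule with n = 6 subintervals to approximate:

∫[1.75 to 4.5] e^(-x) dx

f(x) = e^(-x)
a = 1.75, b = 4.5, n = 6
h = (b - a)/n = 0.458333

Simpson's rule: (h/3)[f(x₀) + 4f(x₁) + 2f(x₂) + ... + f(xₙ)]

x_0 = 1.7500, f(x_0) = 0.173774, coefficient = 1
x_1 = 2.2083, f(x_1) = 0.109884, coefficient = 4
x_2 = 2.6667, f(x_2) = 0.069483, coefficient = 2
x_3 = 3.1250, f(x_3) = 0.043937, coefficient = 4
x_4 = 3.5833, f(x_4) = 0.027783, coefficient = 2
x_5 = 4.0417, f(x_5) = 0.017568, coefficient = 4
x_6 = 4.5000, f(x_6) = 0.011109, coefficient = 1

I ≈ (0.458333/3) × 1.064971 = 0.162704
Exact value: 0.162665
Error: 0.000039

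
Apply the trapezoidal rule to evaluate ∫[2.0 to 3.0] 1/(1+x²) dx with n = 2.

f(x) = 1/(1+x²)
a = 2.0, b = 3.0, n = 2
h = (b - a)/n = 0.500000

Trapezoidal rule: (h/2)[f(x₀) + 2f(x₁) + 2f(x₂) + ... + f(xₙ)]

x_0 = 2.0000, f(x_0) = 0.200000, coefficient = 1
x_1 = 2.5000, f(x_1) = 0.137931, coefficient = 2
x_2 = 3.0000, f(x_2) = 0.100000, coefficient = 1

I ≈ (0.500000/2) × 0.575862 = 0.143966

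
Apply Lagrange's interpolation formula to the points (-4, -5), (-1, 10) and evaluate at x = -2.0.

Lagrange interpolation formula:
P(x) = Σ yᵢ × Lᵢ(x)
where Lᵢ(x) = Π_{j≠i} (x - xⱼ)/(xᵢ - xⱼ)

L_0(-2.0) = (-2.0 - (-1))/(-4 - (-1)) = 0.333333
L_1(-2.0) = (-2.0 - (-4))/(-1 - (-4)) = 0.666667

P(-2.0) = (-5)×L_0(-2.0) + 10×L_1(-2.0)
P(-2.0) = 5.000000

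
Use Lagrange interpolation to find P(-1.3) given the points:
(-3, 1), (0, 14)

Lagrange interpolation formula:
P(x) = Σ yᵢ × Lᵢ(x)
where Lᵢ(x) = Π_{j≠i} (x - xⱼ)/(xᵢ - xⱼ)

L_0(-1.3) = (-1.3 - 0)/(-3 - 0) = 0.433333
L_1(-1.3) = (-1.3 - (-3))/(0 - (-3)) = 0.566667

P(-1.3) = 1×L_0(-1.3) + 14×L_1(-1.3)
P(-1.3) = 8.366667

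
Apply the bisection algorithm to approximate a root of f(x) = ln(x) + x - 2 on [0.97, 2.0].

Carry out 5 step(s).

f(x) = ln(x) + x - 2
Initial interval: [0.97, 2.0]

Iteration 1:
  c_1 = (0.970000 + 2.000000)/2 = 1.485000
  f(c_1) = f(1.485000) = -0.119585
  f(a) × f(c) ≥ 0, new interval: [1.485000, 2.000000]
Iteration 2:
  c_2 = (1.485000 + 2.000000)/2 = 1.742500
  f(c_2) = f(1.742500) = 0.297821
  f(a) × f(c) < 0, new interval: [1.485000, 1.742500]
Iteration 3:
  c_3 = (1.485000 + 1.742500)/2 = 1.613750
  f(c_3) = f(1.613750) = 0.092311
  f(a) × f(c) < 0, new interval: [1.485000, 1.613750]
Iteration 4:
  c_4 = (1.485000 + 1.613750)/2 = 1.549375
  f(c_4) = f(1.549375) = -0.012773
  f(a) × f(c) ≥ 0, new interval: [1.549375, 1.613750]
Iteration 5:
  c_5 = (1.549375 + 1.613750)/2 = 1.581562
  f(c_5) = f(1.581562) = 0.039976
  f(a) × f(c) < 0, new interval: [1.549375, 1.581562]

After 5 iteration(s), the approximation is c_5 = 1.581562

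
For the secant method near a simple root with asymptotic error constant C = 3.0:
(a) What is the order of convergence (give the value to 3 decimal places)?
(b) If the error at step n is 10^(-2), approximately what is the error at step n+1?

(a) Secant method has superlinear convergence with order φ = (1+√5)/2 ≈ 1.618.
    This means |e_{n+1}| ≈ C|e_n|^1.618.

(b) With |e_n| = 10^(-2) and C = 3.0:
    |e_{n+1}| ≈ 3.0 × (10^(-2))^1.618 = 3.0 × 10^(-3.24)

(a) ≈ 1.618 (golden ratio); (b) |e_{n+1}| ≈ 1.742e-03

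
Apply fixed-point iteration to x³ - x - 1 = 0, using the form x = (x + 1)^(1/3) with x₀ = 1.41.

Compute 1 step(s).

Equation: x³ - x - 1 = 0
Fixed-point form: x = (x + 1)^(1/3)
x₀ = 1.41

x_1 = g(1.410000) = 1.340723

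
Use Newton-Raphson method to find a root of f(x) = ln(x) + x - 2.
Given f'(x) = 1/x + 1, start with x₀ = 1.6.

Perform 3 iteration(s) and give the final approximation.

f(x) = ln(x) + x - 2
f'(x) = 1/x + 1
x₀ = 1.6

Newton-Raphson formula: x_{n+1} = x_n - f(x_n)/f'(x_n)

Iteration 1:
  f(1.600000) = 0.070004
  f'(1.600000) = 1.625000
  x_1 = 1.600000 - 0.070004/1.625000 = 1.556921
Iteration 2:
  f(1.556921) = -0.000369
  f'(1.556921) = 1.642293
  x_2 = 1.556921 - (-0.000369)/1.642293 = 1.557146
Iteration 3:
  f(1.557146) = 0.000000
  f'(1.557146) = 1.642201
  x_3 = 1.557146 - 0.000000/1.642201 = 1.557146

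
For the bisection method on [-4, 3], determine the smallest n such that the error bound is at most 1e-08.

We need (b-a)/2^n ≤ 1e-08
(3 - (-4))/2^n ≤ 1e-08
7/2^n ≤ 1e-08
2^n ≥ 700000000
n ≥ log₂(700000000) = 29.38
n ≥ 30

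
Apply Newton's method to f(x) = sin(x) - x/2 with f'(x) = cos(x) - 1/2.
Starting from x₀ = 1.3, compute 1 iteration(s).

f(x) = sin(x) - x/2
f'(x) = cos(x) - 1/2
x₀ = 1.3

Newton-Raphson formula: x_{n+1} = x_n - f(x_n)/f'(x_n)

Iteration 1:
  f(1.300000) = 0.313558
  f'(1.300000) = -0.232501
  x_1 = 1.300000 - 0.313558/(-0.232501) = 2.648631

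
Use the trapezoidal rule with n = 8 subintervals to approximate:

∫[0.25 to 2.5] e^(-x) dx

f(x) = e^(-x)
a = 0.25, b = 2.5, n = 8
h = (b - a)/n = 0.281250

Trapezoidal rule: (h/2)[f(x₀) + 2f(x₁) + 2f(x₂) + ... + f(xₙ)]

x_0 = 0.2500, f(x_0) = 0.778801, coefficient = 1
x_1 = 0.5312, f(x_1) = 0.587870, coefficient = 2
x_2 = 0.8125, f(x_2) = 0.443747, coefficient = 2
x_3 = 1.0938, f(x_3) = 0.334958, coefficient = 2
x_4 = 1.3750, f(x_4) = 0.252840, coefficient = 2
x_5 = 1.6562, f(x_5) = 0.190853, coefficient = 2
x_6 = 1.9375, f(x_6) = 0.144064, coefficient = 2
x_7 = 2.2188, f(x_7) = 0.108745, coefficient = 2
x_8 = 2.5000, f(x_8) = 0.082085, coefficient = 1

I ≈ (0.281250/2) × 4.987039 = 0.701302
Exact value: 0.696716
Error: 0.004587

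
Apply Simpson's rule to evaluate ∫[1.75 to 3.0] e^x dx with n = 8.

f(x) = e^x
a = 1.75, b = 3.0, n = 8
h = (b - a)/n = 0.156250

Simpson's rule: (h/3)[f(x₀) + 4f(x₁) + 2f(x₂) + ... + f(xₙ)]

x_0 = 1.7500, f(x_0) = 5.754603, coefficient = 1
x_1 = 1.9062, f(x_1) = 6.727812, coefficient = 4
x_2 = 2.0625, f(x_2) = 7.865609, coefficient = 2
x_3 = 2.2188, f(x_3) = 9.195829, coefficient = 4
x_4 = 2.3750, f(x_4) = 10.751013, coefficient = 2
x_5 = 2.5312, f(x_5) = 12.569208, coefficient = 4
x_6 = 2.6875, f(x_6) = 14.694893, coefficient = 2
x_7 = 2.8438, f(x_7) = 17.180070, coefficient = 4
x_8 = 3.0000, f(x_8) = 20.085537, coefficient = 1

I ≈ (0.156250/3) × 275.154846 = 14.330982
Exact value: 14.330934
Error: 0.000047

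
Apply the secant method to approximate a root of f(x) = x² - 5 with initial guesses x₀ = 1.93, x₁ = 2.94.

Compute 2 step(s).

f(x) = x² - 5
x₀ = 1.93, x₁ = 2.94

Secant formula: x_{n+1} = x_n - f(x_n)(x_n - x_{n-1})/(f(x_n) - f(x_{n-1}))

Iteration 1:
  f(1.930000) = -1.275100
  f(2.940000) = 3.643600
  x_2 = 2.940000 - 3.643600×(2.940000 - 1.930000)/(3.643600 - (-1.275100))
       = 2.191828
Iteration 2:
  f(2.940000) = 3.643600
  f(2.191828) = -0.195892
  x_3 = 2.191828 - (-0.195892)×(2.191828 - 2.940000)/(-0.195892 - 3.643600)
       = 2.230000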